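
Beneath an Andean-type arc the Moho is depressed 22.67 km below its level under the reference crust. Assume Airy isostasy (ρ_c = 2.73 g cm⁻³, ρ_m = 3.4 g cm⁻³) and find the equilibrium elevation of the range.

5.56 km

In Airy isostatic equilibrium: ρ_c h = (ρ_m − ρ_c) r.
h = r (ρ_m − ρ_c) / ρ_c = 22.67 km × (3.4 − 2.73) / 2.73 = 5.56 km.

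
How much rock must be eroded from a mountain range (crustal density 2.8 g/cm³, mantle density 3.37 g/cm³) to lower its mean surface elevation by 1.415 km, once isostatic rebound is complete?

Net drop Δ = e − u = e − e ρ_c/ρ_m = e (ρ_m − ρ_c)/ρ_m.
e = Δ ρ_m/(ρ_m − ρ_c) = 1.415 km × 3.37/0.57 = 8.37 km.

8.37 km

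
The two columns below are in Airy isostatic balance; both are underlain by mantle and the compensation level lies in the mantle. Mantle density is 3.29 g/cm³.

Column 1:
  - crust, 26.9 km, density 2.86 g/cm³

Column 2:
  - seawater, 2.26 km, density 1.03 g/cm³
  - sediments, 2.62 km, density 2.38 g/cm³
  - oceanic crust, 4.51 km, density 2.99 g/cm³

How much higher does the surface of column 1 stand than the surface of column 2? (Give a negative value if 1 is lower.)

0.827 km

For any compensation level in the mantle, the mantle terms cancel and isostasy reduces to e = (Σt_1 − Σt_2) − (Σ(ρt)_1 − Σ(ρt)_2) / ρ_m.
Σt_1 = 26.9 km; Σt_2 = 9.39 km; Σ(ρt)_1 = 76.934; Σ(ρt)_2 = 22.0483 (in km·g/cm³).
e = (26.9 − 9.39) − (76.934 − 22.0483) / 3.29 = 0.827 km.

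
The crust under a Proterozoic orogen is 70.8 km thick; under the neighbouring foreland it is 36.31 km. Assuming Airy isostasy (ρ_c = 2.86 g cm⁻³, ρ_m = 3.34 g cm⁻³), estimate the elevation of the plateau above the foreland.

4.96 km

Excess crust Δ = 70.8 km − 36.31 km = 34.49 km, split between elevation h and root r with h + r = Δ.
Airy balance ρ_c h = (ρ_m − ρ_c) r gives r = h ρ_c/(ρ_m − ρ_c), so h (1 + ρ_c/(ρ_m − ρ_c)) = Δ, i.e. h = Δ (ρ_m − ρ_c)/ρ_m.
h = 34.49 km × 0.48/3.34 = 4.96 km.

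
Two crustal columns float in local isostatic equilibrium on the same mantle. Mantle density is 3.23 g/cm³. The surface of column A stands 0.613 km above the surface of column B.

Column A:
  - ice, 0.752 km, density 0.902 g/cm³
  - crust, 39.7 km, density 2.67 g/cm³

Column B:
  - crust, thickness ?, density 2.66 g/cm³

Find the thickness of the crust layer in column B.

Take the compensation level at the base of the deeper column (depth z_c below the surface of column A) and equate Σ ρ_i t_i down to z_c; mantle fills any gap and the z_c terms cancel.
Column A: 0.752×0.902 + 39.7×2.67 + (z_c − 40.452)×3.23
Column B: 0.613×0 + x×2.66 + (z_c − 0.613 − 0 − x)×3.23
The z_c×3.23 term appears on both sides and cancels. Collect the known terms of each column as K = Σ(ρt)_known − 3.23 × (depth of known layers): K_A = 106.677304 − 3.23×40.452 = −23.982656; K_B = 0 − 3.23×(0.613 + 0) = −1.97999.
Balance: K_A = K_B − x×(3.23 − 2.66), so x = (K_B − K_A)/(3.23 − 2.66) = 22.0027/0.57 = 38.6 km.

38.6 km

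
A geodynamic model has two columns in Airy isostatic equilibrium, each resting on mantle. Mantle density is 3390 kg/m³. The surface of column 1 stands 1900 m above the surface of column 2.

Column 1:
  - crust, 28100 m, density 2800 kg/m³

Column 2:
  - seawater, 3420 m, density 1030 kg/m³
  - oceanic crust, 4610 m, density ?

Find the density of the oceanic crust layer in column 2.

Take the compensation level at the base of the deeper column (depth z_c below the surface of column 1) and equate Σ ρ_i t_i down to z_c; mantle fills any gap and the z_c terms cancel.
Column 1: 28100×2800 + (z_c − 28100)×3390
Column 2: 1900×0 + 3420×1030 + 4610×ρ + (z_c − 1900 − 8030)×3390
The z_c×3390 term appears on both sides and cancels. Collect the known terms of each column as K = Σ(ρt)_known − 3390 × (depth of known layers): K_1 = 78680000 − 3390×28100 = −16579000; K_2 = 3522600 − 3390×(1900 + 8030) = −30140100.
Balance: K_1 = K_2 + 4610×ρ, so ρ = (K_1 − K_2)/4610 = 13561100/4610 = 2940 kg/m³.

2940 kg/m³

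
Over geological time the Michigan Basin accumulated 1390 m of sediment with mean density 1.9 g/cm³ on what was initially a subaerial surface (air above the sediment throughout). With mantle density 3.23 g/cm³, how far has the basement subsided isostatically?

818 m

Subaerial load: s = t ρ_sed / ρ_m = 1390 m × 1.9/3.23 = 818 m.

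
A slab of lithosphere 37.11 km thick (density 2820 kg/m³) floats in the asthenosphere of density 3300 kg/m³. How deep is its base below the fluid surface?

31.7 km

Draft d = t ρ_obj/ρ_fluid = 37.11 km × 2820/3300 = 31.7 km.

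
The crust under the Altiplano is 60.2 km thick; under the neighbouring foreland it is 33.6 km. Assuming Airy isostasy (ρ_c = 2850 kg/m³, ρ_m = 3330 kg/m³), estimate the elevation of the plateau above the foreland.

3.83 km

Excess crust Δ = 60.2 km − 33.6 km = 26.6 km, split between elevation h and root r with h + r = Δ.
Airy balance ρ_c h = (ρ_m − ρ_c) r gives r = h ρ_c/(ρ_m − ρ_c), so h (1 + ρ_c/(ρ_m − ρ_c)) = Δ, i.e. h = Δ (ρ_m − ρ_c)/ρ_m.
h = 26.6 km × 480/3330 = 3.83 km.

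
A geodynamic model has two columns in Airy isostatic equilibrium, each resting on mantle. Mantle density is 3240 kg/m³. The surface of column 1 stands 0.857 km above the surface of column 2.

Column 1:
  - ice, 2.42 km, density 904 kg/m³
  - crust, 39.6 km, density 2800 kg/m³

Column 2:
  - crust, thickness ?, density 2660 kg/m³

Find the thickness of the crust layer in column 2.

35 km

Take the compensation level at the base of the deeper column (depth z_c below the surface of column 1) and equate Σ ρ_i t_i down to z_c; mantle fills any gap and the z_c terms cancel.
Column 1: 2.42×904 + 39.6×2800 + (z_c − 42.02)×3240
Column 2: 0.857×0 + x×2660 + (z_c − 0.857 − 0 − x)×3240
The z_c×3240 term appears on both sides and cancels. Collect the known terms of each column as K = Σ(ρt)_known − 3240 × (depth of known layers): K_1 = 113067.68 − 3240×42.02 = −23077.12; K_2 = 0 − 3240×(0.857 + 0) = −2776.68.
Balance: K_1 = K_2 − x×(3240 − 2660), so x = (K_2 − K_1)/(3240 − 2660) = 20300.4/580 = 35 km.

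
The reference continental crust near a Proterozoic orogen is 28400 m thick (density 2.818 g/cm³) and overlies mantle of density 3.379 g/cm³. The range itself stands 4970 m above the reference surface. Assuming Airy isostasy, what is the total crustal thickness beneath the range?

Root depth r = h ρ_c / (ρ_m − ρ_c) = 4970 m × 2.818 / 0.561 = 24970 m.
Total thickness = T + h + r = 28400 m + 4970 m + 24970 m = 58300 m.

58300 m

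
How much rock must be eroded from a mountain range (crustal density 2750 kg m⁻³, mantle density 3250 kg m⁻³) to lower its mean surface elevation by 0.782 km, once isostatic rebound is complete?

5.08 km

Net drop Δ = e − u = e − e ρ_c/ρ_m = e (ρ_m − ρ_c)/ρ_m.
e = Δ ρ_m/(ρ_m − ρ_c) = 0.782 km × 3250/500 = 5.08 km.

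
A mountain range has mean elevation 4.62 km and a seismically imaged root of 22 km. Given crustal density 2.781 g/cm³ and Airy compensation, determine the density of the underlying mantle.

Airy balance: ρ_c h = (ρ_m − ρ_c) r → ρ_m = ρ_c (1 + h/r).
ρ_m = 2.781 × (1 + 4.62 km/22 km) = 3.37 g/cm³.

3.37 g/cm³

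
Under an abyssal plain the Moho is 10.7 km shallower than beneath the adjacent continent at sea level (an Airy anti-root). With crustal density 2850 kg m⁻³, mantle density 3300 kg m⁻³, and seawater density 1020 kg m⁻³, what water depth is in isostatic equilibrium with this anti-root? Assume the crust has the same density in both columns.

Replacing a thickness d of crust by seawater at the top must be balanced by replacing crust with mantle at the base: d (ρ_c − ρ_w) = a (ρ_m − ρ_c).
d = a (ρ_m − ρ_c)/(ρ_c − ρ_w) = 10.7 km × 450/1830 = 2.63 km.

2.63 km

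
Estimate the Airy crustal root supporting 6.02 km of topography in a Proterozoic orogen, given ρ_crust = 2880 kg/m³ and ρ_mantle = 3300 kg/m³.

Balancing pressure at the compensation depth: the weight of the topography is balanced by the buoyancy of the root, ρ_c h = (ρ_m − ρ_c) r.
r = h · ρ_c / (ρ_m − ρ_c) = 6.02 km × 2880 / (3300 − 2880) = 41.3 km.

41.3 km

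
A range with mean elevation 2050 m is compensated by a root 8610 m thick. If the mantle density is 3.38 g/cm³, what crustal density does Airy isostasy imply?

2.73 g/cm³

ρ_c h = (ρ_m − ρ_c) r → ρ_c (h + r) = ρ_m r → ρ_c = ρ_m r / (h + r).
ρ_c = 3.38 × 8610 m / (2050 m + 8610 m) = 2.73 g/cm³.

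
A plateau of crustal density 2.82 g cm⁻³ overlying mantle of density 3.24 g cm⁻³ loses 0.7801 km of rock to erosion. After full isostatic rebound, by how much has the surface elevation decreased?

0.101 km

Rebound u = e ρ_c/ρ_m = 0.7801 km × 2.82/3.24 = 0.679 km.
Net surface drop = e − u = 0.7801 km − 0.679 km = e (ρ_m − ρ_c)/ρ_m = 0.101 km.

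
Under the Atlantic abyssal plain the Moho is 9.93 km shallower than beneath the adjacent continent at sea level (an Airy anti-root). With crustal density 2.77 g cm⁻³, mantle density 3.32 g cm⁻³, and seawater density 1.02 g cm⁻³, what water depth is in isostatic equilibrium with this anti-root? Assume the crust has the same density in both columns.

Replacing a thickness d of crust by seawater at the top must be balanced by replacing crust with mantle at the base: d (ρ_c − ρ_w) = a (ρ_m − ρ_c).
d = a (ρ_m − ρ_c)/(ρ_c − ρ_w) = 9.93 km × 0.55/1.75 = 3.12 km.

3.12 km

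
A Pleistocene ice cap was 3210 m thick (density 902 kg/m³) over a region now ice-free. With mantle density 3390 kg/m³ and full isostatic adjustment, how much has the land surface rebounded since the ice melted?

854 m

Removing the load lets mantle flow back in; uplift u satisfies ρ_ice t = ρ_m u.
u = t ρ_ice/ρ_m = 3210 m × 902/3390 = 854 m.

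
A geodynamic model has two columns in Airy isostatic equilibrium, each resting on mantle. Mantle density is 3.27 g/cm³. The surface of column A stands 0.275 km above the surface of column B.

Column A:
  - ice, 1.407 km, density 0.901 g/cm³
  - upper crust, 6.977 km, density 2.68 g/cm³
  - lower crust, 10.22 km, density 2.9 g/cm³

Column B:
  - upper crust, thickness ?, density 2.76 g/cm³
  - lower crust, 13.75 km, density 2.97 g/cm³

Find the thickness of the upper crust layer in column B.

12.2 km

Take the compensation level at the base of the deeper column (depth z_c below the surface of column A) and equate Σ ρ_i t_i down to z_c; mantle fills any gap and the z_c terms cancel.
Column A: 1.407×0.901 + 6.977×2.68 + 10.22×2.9 + (z_c − 18.604)×3.27
Column B: 0.275×0 + x×2.76 + 13.75×2.97 + (z_c − 0.275 − 13.75 − x)×3.27
The z_c×3.27 term appears on both sides and cancels. Collect the known terms of each column as K = Σ(ρt)_known − 3.27 × (depth of known layers): K_A = 49.604067 − 3.27×18.604 = −11.231013; K_B = 40.8375 − 3.27×(0.275 + 13.75) = −5.02425.
Balance: K_A = K_B − x×(3.27 − 2.76), so x = (K_B − K_A)/(3.27 − 2.76) = 6.20676/0.51 = 12.2 km.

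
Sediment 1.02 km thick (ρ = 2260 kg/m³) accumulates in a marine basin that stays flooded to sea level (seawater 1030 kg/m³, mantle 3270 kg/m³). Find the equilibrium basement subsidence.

0.56 km

Submarine loading: the sediment displaces seawater, and the subsidence is in turn flooded, so s (ρ_m − ρ_w) = t (ρ_sed − ρ_w).
s = 1.02 km × (2260 − 1030) / (3270 − 1030) = 0.56 km.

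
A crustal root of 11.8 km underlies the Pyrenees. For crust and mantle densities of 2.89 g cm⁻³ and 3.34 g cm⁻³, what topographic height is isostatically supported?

Balancing pressure at the compensation depth: ρ_c h = (ρ_m − ρ_c) r.
h = r (ρ_m − ρ_c) / ρ_c = 11.8 km × (3.34 − 2.89) / 2.89 = 1.84 km.

1.84 km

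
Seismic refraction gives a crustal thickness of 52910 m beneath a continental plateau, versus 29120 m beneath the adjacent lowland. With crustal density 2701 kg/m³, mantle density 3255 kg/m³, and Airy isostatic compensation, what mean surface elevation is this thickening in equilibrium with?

4050 m

Excess crust Δ = 52910 m − 29120 m = 23790 m, split between elevation h and root r with h + r = Δ.
Airy balance ρ_c h = (ρ_m − ρ_c) r gives r = h ρ_c/(ρ_m − ρ_c), so h (1 + ρ_c/(ρ_m − ρ_c)) = Δ, i.e. h = Δ (ρ_m − ρ_c)/ρ_m.
h = 23790 m × 554/3255 = 4050 m.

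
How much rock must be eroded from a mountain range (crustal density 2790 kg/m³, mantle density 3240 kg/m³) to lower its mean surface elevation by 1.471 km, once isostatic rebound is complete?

10.6 km

Net drop Δ = e − u = e − e ρ_c/ρ_m = e (ρ_m − ρ_c)/ρ_m.
e = Δ ρ_m/(ρ_m − ρ_c) = 1.471 km × 3240/450 = 10.6 km.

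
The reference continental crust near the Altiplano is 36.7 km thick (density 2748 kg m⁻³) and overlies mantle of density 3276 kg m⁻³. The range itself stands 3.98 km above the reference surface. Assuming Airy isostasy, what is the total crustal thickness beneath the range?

61.4 km

Root depth r = h ρ_c / (ρ_m − ρ_c) = 3.98 km × 2748 / 528 = 20.71 km.
Total thickness = T + h + r = 36.7 km + 3.98 km + 20.71 km = 61.4 km.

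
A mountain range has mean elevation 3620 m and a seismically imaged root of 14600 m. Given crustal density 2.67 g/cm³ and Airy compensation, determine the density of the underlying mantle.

Airy balance: ρ_c h = (ρ_m − ρ_c) r → ρ_m = ρ_c (1 + h/r).
ρ_m = 2.67 × (1 + 3620 m/14600 m) = 3.33 g/cm³.

3.33 g/cm³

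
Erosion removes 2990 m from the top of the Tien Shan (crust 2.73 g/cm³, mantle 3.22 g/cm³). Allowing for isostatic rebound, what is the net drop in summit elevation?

455 m

Rebound u = e ρ_c/ρ_m = 2990 m × 2.73/3.22 = 2535 m.
Net surface drop = e − u = 2990 m − 2535 m = e (ρ_m − ρ_c)/ρ_m = 455 m.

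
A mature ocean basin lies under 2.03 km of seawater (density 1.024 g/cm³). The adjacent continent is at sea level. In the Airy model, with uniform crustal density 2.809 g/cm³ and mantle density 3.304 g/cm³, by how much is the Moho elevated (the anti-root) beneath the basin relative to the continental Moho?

7.32 km

Isostatic balance requires: replacing crust with seawater at the top is compensated by replacing crust with mantle at the base: d (ρ_c − ρ_w) = a (ρ_m − ρ_c).
a = d (ρ_c − ρ_w)/(ρ_m − ρ_c) = 2.03 km × 1.785/0.495 = 7.32 km.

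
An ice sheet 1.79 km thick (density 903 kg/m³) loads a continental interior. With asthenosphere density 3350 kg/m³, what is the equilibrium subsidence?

0.482 km

By Archimedes' principle applied to the lithosphere: the ice load ρ_ice t is balanced by mantle displaced below, ρ_m s.
s = t ρ_ice / ρ_m = 1.79 km × 903/3350 = 0.482 km.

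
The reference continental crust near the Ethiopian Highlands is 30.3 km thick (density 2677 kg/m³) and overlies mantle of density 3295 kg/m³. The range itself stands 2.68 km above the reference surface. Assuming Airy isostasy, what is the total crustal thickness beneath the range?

44.6 km

Root depth r = h ρ_c / (ρ_m − ρ_c) = 2.68 km × 2677 / 618 = 11.61 km.
Total thickness = T + h + r = 30.3 km + 2.68 km + 11.61 km = 44.6 km.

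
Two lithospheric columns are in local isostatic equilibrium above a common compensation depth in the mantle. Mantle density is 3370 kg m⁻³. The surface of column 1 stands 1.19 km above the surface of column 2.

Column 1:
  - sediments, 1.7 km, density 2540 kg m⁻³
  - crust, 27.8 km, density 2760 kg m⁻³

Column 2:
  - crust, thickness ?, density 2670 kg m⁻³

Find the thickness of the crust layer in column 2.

20.5 km

Take the compensation level at the base of the deeper column (depth z_c below the surface of column 1) and equate Σ ρ_i t_i down to z_c; mantle fills any gap and the z_c terms cancel.
Column 1: 1.7×2540 + 27.8×2760 + (z_c − 29.5)×3370
Column 2: 1.19×0 + x×2670 + (z_c − 1.19 − 0 − x)×3370
The z_c×3370 term appears on both sides and cancels. Collect the known terms of each column as K = Σ(ρt)_known − 3370 × (depth of known layers): K_1 = 81046 − 3370×29.5 = −18369; K_2 = 0 − 3370×(1.19 + 0) = −4010.3.
Balance: K_1 = K_2 − x×(3370 − 2670), so x = (K_2 − K_1)/(3370 − 2670) = 14358.7/700 = 20.5 km.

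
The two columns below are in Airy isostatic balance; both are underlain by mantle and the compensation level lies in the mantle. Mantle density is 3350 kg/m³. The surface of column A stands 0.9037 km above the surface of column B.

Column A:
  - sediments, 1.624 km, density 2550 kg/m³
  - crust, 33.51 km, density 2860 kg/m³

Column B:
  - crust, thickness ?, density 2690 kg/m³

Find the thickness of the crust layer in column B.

22.3 km

Take the compensation level at the base of the deeper column (depth z_c below the surface of column A) and equate Σ ρ_i t_i down to z_c; mantle fills any gap and the z_c terms cancel.
Column A: 1.624×2550 + 33.51×2860 + (z_c − 35.134)×3350
Column B: 0.9037×0 + x×2690 + (z_c − 0.9037 − 0 − x)×3350
The z_c×3350 term appears on both sides and cancels. Collect the known terms of each column as K = Σ(ρt)_known − 3350 × (depth of known layers): K_A = 99979.8 − 3350×35.134 = −17719.1; K_B = 0 − 3350×(0.9037 + 0) = −3027.395.
Balance: K_A = K_B − x×(3350 − 2690), so x = (K_B − K_A)/(3350 − 2690) = 14691.7/660 = 22.3 km.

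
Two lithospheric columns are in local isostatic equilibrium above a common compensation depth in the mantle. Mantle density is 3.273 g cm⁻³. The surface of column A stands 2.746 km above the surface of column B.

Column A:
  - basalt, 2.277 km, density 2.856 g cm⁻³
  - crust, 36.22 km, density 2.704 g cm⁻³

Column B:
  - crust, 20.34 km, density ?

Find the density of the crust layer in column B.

Take the compensation level at the base of the deeper column (depth z_c below the surface of column A) and equate Σ ρ_i t_i down to z_c; mantle fills any gap and the z_c terms cancel.
Column A: 2.277×2.856 + 36.22×2.704 + (z_c − 38.497)×3.273
Column B: 2.746×0 + 20.34×ρ + (z_c − 2.746 − 20.34)×3.273
The z_c×3.273 term appears on both sides and cancels. Collect the known terms of each column as K = Σ(ρt)_known − 3.273 × (depth of known layers): K_A = 104.441992 − 3.273×38.497 = −21.558689; K_B = 0 − 3.273×(2.746 + 20.34) = −75.560478.
Balance: K_A = K_B + 20.34×ρ, so ρ = (K_A − K_B)/20.34 = 54.0018/20.34 = 2.65 g cm⁻³.

2.65 g cm⁻³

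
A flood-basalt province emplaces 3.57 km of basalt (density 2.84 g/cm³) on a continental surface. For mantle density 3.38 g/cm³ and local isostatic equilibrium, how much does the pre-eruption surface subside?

Subaerial loading: s = t ρ_load / ρ_m.
s = 3.57 km × 2.84/3.38 = 3 km.

3 km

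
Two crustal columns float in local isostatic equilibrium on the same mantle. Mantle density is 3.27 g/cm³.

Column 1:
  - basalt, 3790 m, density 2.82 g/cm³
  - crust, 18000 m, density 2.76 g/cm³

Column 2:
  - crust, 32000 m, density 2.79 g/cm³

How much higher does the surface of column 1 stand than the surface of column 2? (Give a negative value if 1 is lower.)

−1370 m

For any compensation level in the mantle, the mantle terms cancel and isostasy reduces to e = (Σt_1 − Σt_2) − (Σ(ρt)_1 − Σ(ρt)_2) / ρ_m.
Σt_1 = 21790 m; Σt_2 = 32000 m; Σ(ρt)_1 = 60367.8; Σ(ρt)_2 = 89280 (in m·g/cm³).
e = (21790 − 32000) − (60367.8 − 89280) / 3.27 = −1370 m.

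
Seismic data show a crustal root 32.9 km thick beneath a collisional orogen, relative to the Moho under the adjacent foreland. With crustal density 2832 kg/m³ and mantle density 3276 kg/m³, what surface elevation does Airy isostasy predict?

5.16 km

Equating mass per unit area of the two columns: ρ_c h = (ρ_m − ρ_c) r.
h = r (ρ_m − ρ_c) / ρ_c = 32.9 km × (3276 − 2832) / 2832 = 5.16 km.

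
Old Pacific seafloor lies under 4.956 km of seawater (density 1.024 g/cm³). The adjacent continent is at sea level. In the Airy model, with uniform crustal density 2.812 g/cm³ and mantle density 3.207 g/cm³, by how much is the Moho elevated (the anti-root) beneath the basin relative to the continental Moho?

Isostatic balance requires: replacing crust with seawater at the top is compensated by replacing crust with mantle at the base: d (ρ_c − ρ_w) = a (ρ_m − ρ_c).
a = d (ρ_c − ρ_w)/(ρ_m − ρ_c) = 4.956 km × 1.788/0.395 = 22.4 km.

22.4 km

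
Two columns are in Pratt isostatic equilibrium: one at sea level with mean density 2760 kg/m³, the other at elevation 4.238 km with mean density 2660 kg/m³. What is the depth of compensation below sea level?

113 km

ρ_ref D = ρ (D + h) → D (ρ_ref − ρ) = ρ h.
D = ρ h/(ρ_ref − ρ) = 2660 × 4.238 km/(2760 − 2660) = 113 km.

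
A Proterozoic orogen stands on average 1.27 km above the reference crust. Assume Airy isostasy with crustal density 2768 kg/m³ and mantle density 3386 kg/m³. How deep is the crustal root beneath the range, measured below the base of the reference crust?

For local isostatic compensation: the weight of the topography is balanced by the buoyancy of the root, ρ_c h = (ρ_m − ρ_c) r.
r = h · ρ_c / (ρ_m − ρ_c) = 1.27 km × 2768 / (3386 − 2768) = 5.69 km.

5.69 km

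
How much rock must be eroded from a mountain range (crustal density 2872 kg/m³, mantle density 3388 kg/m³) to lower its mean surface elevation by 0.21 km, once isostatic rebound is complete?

1.38 km

Net drop Δ = e − u = e − e ρ_c/ρ_m = e (ρ_m − ρ_c)/ρ_m.
e = Δ ρ_m/(ρ_m − ρ_c) = 0.21 km × 3388/516 = 1.38 km.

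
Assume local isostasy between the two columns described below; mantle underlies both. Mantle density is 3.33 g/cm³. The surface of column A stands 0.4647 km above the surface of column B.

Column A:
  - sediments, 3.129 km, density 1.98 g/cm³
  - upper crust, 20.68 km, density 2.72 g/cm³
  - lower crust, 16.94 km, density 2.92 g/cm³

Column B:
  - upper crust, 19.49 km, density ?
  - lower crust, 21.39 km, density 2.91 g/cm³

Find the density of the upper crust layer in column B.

2.65 g/cm³

Take the compensation level at the base of the deeper column (depth z_c below the surface of column A) and equate Σ ρ_i t_i down to z_c; mantle fills any gap and the z_c terms cancel.
Column A: 3.129×1.98 + 20.68×2.72 + 16.94×2.92 + (z_c − 40.749)×3.33
Column B: 0.4647×0 + 19.49×ρ + 21.39×2.91 + (z_c − 0.4647 − 40.88)×3.33
The z_c×3.33 term appears on both sides and cancels. Collect the known terms of each column as K = Σ(ρt)_known − 3.33 × (depth of known layers): K_A = 111.90982 − 3.33×40.749 = −23.78435; K_B = 62.2449 − 3.33×(0.4647 + 40.88) = −75.432951.
Balance: K_A = K_B + 19.49×ρ, so ρ = (K_A − K_B)/19.49 = 51.6486/19.49 = 2.65 g/cm³.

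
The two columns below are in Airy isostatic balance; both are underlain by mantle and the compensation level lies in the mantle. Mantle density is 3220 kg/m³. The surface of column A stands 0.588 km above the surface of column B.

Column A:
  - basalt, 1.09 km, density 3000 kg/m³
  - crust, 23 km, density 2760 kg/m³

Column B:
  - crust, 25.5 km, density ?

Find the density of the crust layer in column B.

2870 kg/m³

Take the compensation level at the base of the deeper column (depth z_c below the surface of column A) and equate Σ ρ_i t_i down to z_c; mantle fills any gap and the z_c terms cancel.
Column A: 1.09×3000 + 23×2760 + (z_c − 24.09)×3220
Column B: 0.588×0 + 25.5×ρ + (z_c − 0.588 − 25.5)×3220
The z_c×3220 term appears on both sides and cancels. Collect the known terms of each column as K = Σ(ρt)_known − 3220 × (depth of known layers): K_A = 66750 − 3220×24.09 = −10819.8; K_B = 0 − 3220×(0.588 + 25.5) = −84003.36.
Balance: K_A = K_B + 25.5×ρ, so ρ = (K_A − K_B)/25.5 = 73183.6/25.5 = 2870 kg/m³.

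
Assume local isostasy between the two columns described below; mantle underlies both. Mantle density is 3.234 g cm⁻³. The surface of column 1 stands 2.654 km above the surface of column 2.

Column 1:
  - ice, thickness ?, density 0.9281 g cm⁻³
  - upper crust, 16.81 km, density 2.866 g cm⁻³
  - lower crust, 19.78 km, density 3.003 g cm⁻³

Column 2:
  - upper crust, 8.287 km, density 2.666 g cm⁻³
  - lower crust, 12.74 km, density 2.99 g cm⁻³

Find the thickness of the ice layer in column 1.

Take the compensation level at the base of the deeper column (depth z_c below the surface of column 1) and equate Σ ρ_i t_i down to z_c; mantle fills any gap and the z_c terms cancel.
Column 1: x×0.9281 + 16.81×2.866 + 19.78×3.003 + (z_c − 36.59 − x)×3.234
Column 2: 2.654×0 + 8.287×2.666 + 12.74×2.99 + (z_c − 2.654 − 21.027)×3.234
The z_c×3.234 term appears on both sides and cancels. Collect the known terms of each column as K = Σ(ρt)_known − 3.234 × (depth of known layers): K_1 = 107.5768 − 3.234×36.59 = −10.75526; K_2 = 60.185742 − 3.234×(2.654 + 21.027) = −16.398612.
Balance: K_1 − x×(3.234 − 0.9281) = K_2, so x = (K_1 − K_2)/(3.234 − 0.9281) = 5.64335/2.3059 = 2.45 km.

2.45 km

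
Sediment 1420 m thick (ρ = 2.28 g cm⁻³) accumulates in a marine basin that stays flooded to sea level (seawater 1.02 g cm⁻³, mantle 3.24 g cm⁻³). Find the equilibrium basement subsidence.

806 m

Submarine loading: the sediment displaces seawater, and the subsidence is in turn flooded, so s (ρ_m − ρ_w) = t (ρ_sed − ρ_w).
s = 1420 m × (2.28 − 1.02) / (3.24 − 1.02) = 806 m.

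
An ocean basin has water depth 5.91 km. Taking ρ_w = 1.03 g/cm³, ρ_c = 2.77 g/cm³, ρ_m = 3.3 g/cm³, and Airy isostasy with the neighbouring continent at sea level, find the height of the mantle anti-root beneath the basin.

19.4 km

Equating mass per unit area of the two columns: replacing crust with seawater at the top is compensated by replacing crust with mantle at the base: d (ρ_c − ρ_w) = a (ρ_m − ρ_c).
a = d (ρ_c − ρ_w)/(ρ_m − ρ_c) = 5.91 km × 1.74/0.53 = 19.4 km.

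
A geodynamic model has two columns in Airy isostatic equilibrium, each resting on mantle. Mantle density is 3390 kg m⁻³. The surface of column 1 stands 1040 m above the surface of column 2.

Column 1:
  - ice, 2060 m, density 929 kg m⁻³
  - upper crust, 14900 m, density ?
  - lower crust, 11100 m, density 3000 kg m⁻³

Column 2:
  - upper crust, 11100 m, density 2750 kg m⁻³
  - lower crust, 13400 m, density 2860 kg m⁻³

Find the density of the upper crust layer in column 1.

Take the compensation level at the base of the deeper column (depth z_c below the surface of column 1) and equate Σ ρ_i t_i down to z_c; mantle fills any gap and the z_c terms cancel.
Column 1: 2060×929 + 14900×ρ + 11100×3000 + (z_c − 28060)×3390
Column 2: 1040×0 + 11100×2750 + 13400×2860 + (z_c − 1040 − 24500)×3390
The z_c×3390 term appears on both sides and cancels. Collect the known terms of each column as K = Σ(ρt)_known − 3390 × (depth of known layers): K_1 = 35213740 − 3390×28060 = −59909660; K_2 = 68849000 − 3390×(1040 + 24500) = −17731600.
Balance: K_1 + 14900×ρ = K_2, so ρ = (K_2 − K_1)/14900 = 42178100/14900 = 2830 kg m⁻³.

2830 kg m⁻³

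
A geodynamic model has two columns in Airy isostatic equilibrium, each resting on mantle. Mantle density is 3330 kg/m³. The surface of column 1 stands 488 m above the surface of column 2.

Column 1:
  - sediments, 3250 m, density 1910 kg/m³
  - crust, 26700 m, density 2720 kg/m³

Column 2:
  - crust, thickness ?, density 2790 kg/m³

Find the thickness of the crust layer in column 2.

35700 m

Take the compensation level at the base of the deeper column (depth z_c below the surface of column 1) and equate Σ ρ_i t_i down to z_c; mantle fills any gap and the z_c terms cancel.
Column 1: 3250×1910 + 26700×2720 + (z_c − 29950)×3330
Column 2: 488×0 + x×2790 + (z_c − 488 − 0 − x)×3330
The z_c×3330 term appears on both sides and cancels. Collect the known terms of each column as K = Σ(ρt)_known − 3330 × (depth of known layers): K_1 = 78831500 − 3330×29950 = −20902000; K_2 = 0 − 3330×(488 + 0) = −1625040.
Balance: K_1 = K_2 − x×(3330 − 2790), so x = (K_2 − K_1)/(3330 − 2790) = 19277000/540 = 35700 m.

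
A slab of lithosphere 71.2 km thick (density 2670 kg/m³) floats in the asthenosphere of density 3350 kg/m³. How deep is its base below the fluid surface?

56.7 km

Draft d = t ρ_obj/ρ_fluid = 71.2 km × 2670/3350 = 56.7 km.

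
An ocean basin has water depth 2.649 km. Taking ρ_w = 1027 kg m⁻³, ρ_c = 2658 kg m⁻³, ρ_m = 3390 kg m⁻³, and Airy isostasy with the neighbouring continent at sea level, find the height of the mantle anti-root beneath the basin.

5.9 km

Balancing pressure at the compensation depth: replacing crust with seawater at the top is compensated by replacing crust with mantle at the base: d (ρ_c − ρ_w) = a (ρ_m − ρ_c).
a = d (ρ_c − ρ_w)/(ρ_m − ρ_c) = 2.649 km × 1631/732 = 5.9 km.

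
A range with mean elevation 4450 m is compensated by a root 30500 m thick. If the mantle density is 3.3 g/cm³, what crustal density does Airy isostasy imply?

2.88 g/cm³

ρ_c h = (ρ_m − ρ_c) r → ρ_c (h + r) = ρ_m r → ρ_c = ρ_m r / (h + r).
ρ_c = 3.3 × 30500 m / (4450 m + 30500 m) = 2.88 g/cm³.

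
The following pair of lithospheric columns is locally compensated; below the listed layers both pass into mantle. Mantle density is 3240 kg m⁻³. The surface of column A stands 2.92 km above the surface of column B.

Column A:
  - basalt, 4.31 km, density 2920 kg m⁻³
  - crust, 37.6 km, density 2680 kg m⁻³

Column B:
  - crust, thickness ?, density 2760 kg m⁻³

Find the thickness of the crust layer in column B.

27 km

Take the compensation level at the base of the deeper column (depth z_c below the surface of column A) and equate Σ ρ_i t_i down to z_c; mantle fills any gap and the z_c terms cancel.
Column A: 4.31×2920 + 37.6×2680 + (z_c − 41.91)×3240
Column B: 2.92×0 + x×2760 + (z_c − 2.92 − 0 − x)×3240
The z_c×3240 term appears on both sides and cancels. Collect the known terms of each column as K = Σ(ρt)_known − 3240 × (depth of known layers): K_A = 113353.2 − 3240×41.91 = −22435.2; K_B = 0 − 3240×(2.92 + 0) = −9460.8.
Balance: K_A = K_B − x×(3240 − 2760), so x = (K_B − K_A)/(3240 − 2760) = 12974.4/480 = 27 km.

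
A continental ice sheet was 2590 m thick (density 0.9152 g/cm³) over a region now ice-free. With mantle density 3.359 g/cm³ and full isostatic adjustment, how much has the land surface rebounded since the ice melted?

Removing the load lets mantle flow back in; uplift u satisfies ρ_ice t = ρ_m u.
u = t ρ_ice/ρ_m = 2590 m × 0.9152/3.359 = 706 m.

706 m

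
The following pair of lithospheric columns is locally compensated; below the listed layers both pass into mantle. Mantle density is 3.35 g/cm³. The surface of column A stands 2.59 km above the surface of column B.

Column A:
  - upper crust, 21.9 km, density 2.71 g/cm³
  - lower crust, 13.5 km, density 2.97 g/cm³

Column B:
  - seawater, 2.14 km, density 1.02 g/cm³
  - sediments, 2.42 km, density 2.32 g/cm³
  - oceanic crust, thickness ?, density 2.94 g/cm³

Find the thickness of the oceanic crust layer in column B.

Take the compensation level at the base of the deeper column (depth z_c below the surface of column A) and equate Σ ρ_i t_i down to z_c; mantle fills any gap and the z_c terms cancel.
Column A: 21.9×2.71 + 13.5×2.97 + (z_c − 35.4)×3.35
Column B: 2.59×0 + 2.14×1.02 + 2.42×2.32 + x×2.94 + (z_c − 2.59 − 4.56 − x)×3.35
The z_c×3.35 term appears on both sides and cancels. Collect the known terms of each column as K = Σ(ρt)_known − 3.35 × (depth of known layers): K_A = 99.444 − 3.35×35.4 = −19.146; K_B = 7.7972 − 3.35×(2.59 + 4.56) = −16.1553.
Balance: K_A = K_B − x×(3.35 − 2.94), so x = (K_B − K_A)/(3.35 − 2.94) = 2.9907/0.41 = 7.29 km.

7.29 km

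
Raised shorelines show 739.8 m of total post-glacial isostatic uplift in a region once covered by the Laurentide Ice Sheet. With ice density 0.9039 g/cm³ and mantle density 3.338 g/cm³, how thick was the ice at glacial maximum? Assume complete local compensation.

2730 m

u = t ρ_ice/ρ_m → t = u ρ_m/ρ_ice = 739.8 m × 3.338/0.9039 = 2730 m.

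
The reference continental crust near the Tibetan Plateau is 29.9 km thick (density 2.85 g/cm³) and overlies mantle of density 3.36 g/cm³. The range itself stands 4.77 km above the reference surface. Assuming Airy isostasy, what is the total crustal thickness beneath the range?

Root depth r = h ρ_c / (ρ_m − ρ_c) = 4.77 km × 2.85 / 0.51 = 26.66 km.
Total thickness = T + h + r = 29.9 km + 4.77 km + 26.66 km = 61.3 km.

61.3 km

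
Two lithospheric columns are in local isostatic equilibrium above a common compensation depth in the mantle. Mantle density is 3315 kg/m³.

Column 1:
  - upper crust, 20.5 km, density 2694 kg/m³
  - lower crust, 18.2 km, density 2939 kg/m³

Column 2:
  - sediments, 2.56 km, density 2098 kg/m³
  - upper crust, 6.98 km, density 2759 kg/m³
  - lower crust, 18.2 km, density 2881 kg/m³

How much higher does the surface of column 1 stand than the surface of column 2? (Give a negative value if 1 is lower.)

For any compensation level in the mantle, the mantle terms cancel and isostasy reduces to e = (Σt_1 − Σt_2) − (Σ(ρt)_1 − Σ(ρt)_2) / ρ_m.
Σt_1 = 38.7 km; Σt_2 = 27.74 km; Σ(ρt)_1 = 108716.8; Σ(ρt)_2 = 77062.9 (in km·kg/m³).
e = (38.7 − 27.74) − (108716.8 − 77062.9) / 3315 = 1.41 km.

1.41 km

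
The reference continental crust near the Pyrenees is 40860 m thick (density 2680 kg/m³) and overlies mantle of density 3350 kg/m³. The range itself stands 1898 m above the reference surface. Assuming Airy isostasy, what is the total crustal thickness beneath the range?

Root depth r = h ρ_c / (ρ_m − ρ_c) = 1898 m × 2680 / 670 = 7592 m.
Total thickness = T + h + r = 40860 m + 1898 m + 7592 m = 50400 m.

50400 m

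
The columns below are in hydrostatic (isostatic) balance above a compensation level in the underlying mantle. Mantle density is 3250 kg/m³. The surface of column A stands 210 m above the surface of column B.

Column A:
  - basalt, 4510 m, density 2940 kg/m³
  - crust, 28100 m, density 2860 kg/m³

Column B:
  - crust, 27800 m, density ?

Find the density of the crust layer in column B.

Take the compensation level at the base of the deeper column (depth z_c below the surface of column A) and equate Σ ρ_i t_i down to z_c; mantle fills any gap and the z_c terms cancel.
Column A: 4510×2940 + 28100×2860 + (z_c − 32610)×3250
Column B: 210×0 + 27800×ρ + (z_c − 210 − 27800)×3250
The z_c×3250 term appears on both sides and cancels. Collect the known terms of each column as K = Σ(ρt)_known − 3250 × (depth of known layers): K_A = 93625400 − 3250×32610 = −12357100; K_B = 0 − 3250×(210 + 27800) = −91032500.
Balance: K_A = K_B + 27800×ρ, so ρ = (K_A − K_B)/27800 = 78675400/27800 = 2830 kg/m³.

2830 kg/m³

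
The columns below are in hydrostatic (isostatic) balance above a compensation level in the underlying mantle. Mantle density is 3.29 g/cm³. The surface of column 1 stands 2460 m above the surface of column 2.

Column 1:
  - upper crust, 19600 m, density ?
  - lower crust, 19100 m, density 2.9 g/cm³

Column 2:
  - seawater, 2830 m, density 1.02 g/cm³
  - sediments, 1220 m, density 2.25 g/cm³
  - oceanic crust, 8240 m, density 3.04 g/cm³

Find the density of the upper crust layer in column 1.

Take the compensation level at the base of the deeper column (depth z_c below the surface of column 1) and equate Σ ρ_i t_i down to z_c; mantle fills any gap and the z_c terms cancel.
Column 1: 19600×ρ + 19100×2.9 + (z_c − 38700)×3.29
Column 2: 2460×0 + 2830×1.02 + 1220×2.25 + 8240×3.04 + (z_c − 2460 − 12290)×3.29
The z_c×3.29 term appears on both sides and cancels. Collect the known terms of each column as K = Σ(ρt)_known − 3.29 × (depth of known layers): K_1 = 55390 − 3.29×38700 = −71933; K_2 = 30681.2 − 3.29×(2460 + 12290) = −17846.3.
Balance: K_1 + 19600×ρ = K_2, so ρ = (K_2 − K_1)/19600 = 54086.7/19600 = 2.76 g/cm³.

2.76 g/cm³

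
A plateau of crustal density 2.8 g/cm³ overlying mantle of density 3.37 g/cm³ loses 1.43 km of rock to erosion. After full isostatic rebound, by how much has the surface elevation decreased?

Rebound u = e ρ_c/ρ_m = 1.43 km × 2.8/3.37 = 1.188 km.
Net surface drop = e − u = 1.43 km − 1.188 km = e (ρ_m − ρ_c)/ρ_m = 0.242 km.

0.242 km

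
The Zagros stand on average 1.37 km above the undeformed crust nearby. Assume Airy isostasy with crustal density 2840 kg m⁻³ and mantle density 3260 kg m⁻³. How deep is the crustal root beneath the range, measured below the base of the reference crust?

For local isostatic compensation: the weight of the topography is balanced by the buoyancy of the root, ρ_c h = (ρ_m − ρ_c) r.
r = h · ρ_c / (ρ_m − ρ_c) = 1.37 km × 2840 / (3260 − 2840) = 9.26 km.

9.26 km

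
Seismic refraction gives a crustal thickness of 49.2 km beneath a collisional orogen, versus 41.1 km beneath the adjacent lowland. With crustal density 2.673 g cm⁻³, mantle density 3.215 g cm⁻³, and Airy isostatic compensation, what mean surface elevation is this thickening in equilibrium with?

Excess crust Δ = 49.2 km − 41.1 km = 8.1 km, split between elevation h and root r with h + r = Δ.
Airy balance ρ_c h = (ρ_m − ρ_c) r gives r = h ρ_c/(ρ_m − ρ_c), so h (1 + ρ_c/(ρ_m − ρ_c)) = Δ, i.e. h = Δ (ρ_m − ρ_c)/ρ_m.
h = 8.1 km × 0.542/3.215 = 1.37 km.

1.37 km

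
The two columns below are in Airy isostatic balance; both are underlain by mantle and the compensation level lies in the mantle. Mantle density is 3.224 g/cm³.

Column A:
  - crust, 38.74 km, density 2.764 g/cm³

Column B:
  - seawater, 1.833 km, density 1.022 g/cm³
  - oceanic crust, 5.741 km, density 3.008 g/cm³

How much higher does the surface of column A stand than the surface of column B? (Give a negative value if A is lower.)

3.89 km

For any compensation level in the mantle, the mantle terms cancel and isostasy reduces to e = (Σt_A − Σt_B) − (Σ(ρt)_A − Σ(ρt)_B) / ρ_m.
Σt_A = 38.74 km; Σt_B = 7.574 km; Σ(ρt)_A = 107.07736; Σ(ρt)_B = 19.142254 (in km·g/cm³).
e = (38.74 − 7.574) − (107.07736 − 19.142254) / 3.224 = 3.89 km.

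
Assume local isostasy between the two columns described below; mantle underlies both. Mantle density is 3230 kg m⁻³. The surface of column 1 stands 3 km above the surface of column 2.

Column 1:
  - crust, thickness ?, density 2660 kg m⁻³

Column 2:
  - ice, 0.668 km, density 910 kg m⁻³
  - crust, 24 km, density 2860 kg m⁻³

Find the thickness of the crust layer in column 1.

35.3 km

Take the compensation level at the base of the deeper column (depth z_c below the surface of column 1) and equate Σ ρ_i t_i down to z_c; mantle fills any gap and the z_c terms cancel.
Column 1: x×2660 + (z_c − 0 − x)×3230
Column 2: 3×0 + 0.668×910 + 24×2860 + (z_c − 3 − 24.668)×3230
The z_c×3230 term appears on both sides and cancels. Collect the known terms of each column as K = Σ(ρt)_known − 3230 × (depth of known layers): K_1 = 0 − 3230×0 = 0; K_2 = 69247.88 − 3230×(3 + 24.668) = −20119.76.
Balance: K_1 − x×(3230 − 2660) = K_2, so x = (K_1 − K_2)/(3230 − 2660) = 20119.8/570 = 35.3 km.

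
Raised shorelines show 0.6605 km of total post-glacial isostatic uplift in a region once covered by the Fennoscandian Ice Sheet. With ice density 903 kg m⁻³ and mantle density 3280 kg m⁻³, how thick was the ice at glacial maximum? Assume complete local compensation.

u = t ρ_ice/ρ_m → t = u ρ_m/ρ_ice = 0.6605 km × 3280/903 = 2.4 km.

2.4 km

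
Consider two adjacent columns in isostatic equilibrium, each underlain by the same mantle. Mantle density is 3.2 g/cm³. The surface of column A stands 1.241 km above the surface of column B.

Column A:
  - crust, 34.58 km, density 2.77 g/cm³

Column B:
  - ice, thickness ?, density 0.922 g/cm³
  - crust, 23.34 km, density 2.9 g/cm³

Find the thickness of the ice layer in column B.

1.71 km

Take the compensation level at the base of the deeper column (depth z_c below the surface of column A) and equate Σ ρ_i t_i down to z_c; mantle fills any gap and the z_c terms cancel.
Column A: 34.58×2.77 + (z_c − 34.58)×3.2
Column B: 1.241×0 + x×0.922 + 23.34×2.9 + (z_c − 1.241 − 23.34 − x)×3.2
The z_c×3.2 term appears on both sides and cancels. Collect the known terms of each column as K = Σ(ρt)_known − 3.2 × (depth of known layers): K_A = 95.7866 − 3.2×34.58 = −14.8694; K_B = 67.686 − 3.2×(1.241 + 23.34) = −10.9732.
Balance: K_A = K_B − x×(3.2 − 0.922), so x = (K_B − K_A)/(3.2 − 0.922) = 3.8962/2.278 = 1.71 km.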